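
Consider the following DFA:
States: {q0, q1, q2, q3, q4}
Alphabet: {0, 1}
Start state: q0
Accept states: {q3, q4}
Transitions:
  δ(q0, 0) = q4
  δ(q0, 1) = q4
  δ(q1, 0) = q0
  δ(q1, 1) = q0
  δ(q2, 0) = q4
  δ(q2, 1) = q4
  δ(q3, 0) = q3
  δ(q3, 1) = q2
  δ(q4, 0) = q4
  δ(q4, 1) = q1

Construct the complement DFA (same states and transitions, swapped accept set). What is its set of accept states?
Complement accept states = All states \ Original accept states
= {q0, q1, q2, q3, q4} \ {q3, q4}
{q0, q1, q2}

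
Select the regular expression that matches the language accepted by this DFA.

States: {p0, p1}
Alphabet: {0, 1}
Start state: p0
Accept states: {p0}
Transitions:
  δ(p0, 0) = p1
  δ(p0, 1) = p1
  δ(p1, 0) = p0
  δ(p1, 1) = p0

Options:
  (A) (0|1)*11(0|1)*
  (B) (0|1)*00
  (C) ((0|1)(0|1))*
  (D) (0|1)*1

Check each option against the DFA on short strings; one disagreement eliminates an option:
  (A) (0|1)*11(0|1)*: on ε the DFA stays in p0 and accepts (p0 ∈ Accept), but the regex does not match it → eliminate
  (B) (0|1)*00: on ε the DFA stays in p0 and accepts (p0 ∈ Accept), but the regex does not match it → eliminate
  (C) ((0|1)(0|1))*: agrees with the DFA on every string of length ≤ 6
  (D) (0|1)*1: on ε the DFA stays in p0 and accepts (p0 ∈ Accept), but the regex does not match it → eliminate
Only (C) is consistent with the DFA.
(C) ((0|1)(0|1))*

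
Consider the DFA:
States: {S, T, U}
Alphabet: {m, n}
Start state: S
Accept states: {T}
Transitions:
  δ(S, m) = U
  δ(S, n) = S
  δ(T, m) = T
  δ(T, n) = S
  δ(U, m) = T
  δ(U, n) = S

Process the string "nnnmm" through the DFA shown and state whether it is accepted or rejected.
Processing string "nnnmm":
  S --n--> S
  S --n--> S
  S --n--> S
  S --m--> U
  U --m--> T
Final state: T
Accept states: {T}
Yes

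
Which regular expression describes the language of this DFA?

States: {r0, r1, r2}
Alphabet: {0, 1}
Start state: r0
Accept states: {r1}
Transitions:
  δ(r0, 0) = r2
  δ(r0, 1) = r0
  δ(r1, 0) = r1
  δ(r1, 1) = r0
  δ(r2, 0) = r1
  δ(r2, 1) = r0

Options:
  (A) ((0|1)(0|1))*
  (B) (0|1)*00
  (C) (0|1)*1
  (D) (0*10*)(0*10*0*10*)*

Check each option against the DFA on short strings; one disagreement eliminates an option:
  (A) ((0|1)(0|1))*: on ε the DFA stays in r0 and rejects (r0 ∉ Accept), but the regex matches it → eliminate
  (B) (0|1)*00: agrees with the DFA on every string of length ≤ 6
  (C) (0|1)*1: on '1' the DFA goes r0 → r0 and rejects (r0 ∉ Accept), but the regex matches it → eliminate
  (D) (0*10*)(0*10*0*10*)*: on '1' the DFA goes r0 → r0 and rejects (r0 ∉ Accept), but the regex matches it → eliminate
Only (B) is consistent with the DFA.
(B) (0|1)*00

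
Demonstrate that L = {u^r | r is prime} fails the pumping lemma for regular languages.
Assume L is regular with pumping length p. Idea: pumping by a suitable count produces a composite length.
Let q be a prime with q ≥ p and choose s = u^q ∈ L. By the pumping lemma, s = xyz with |xy| ≤ p, |y| = k ≥ 1. Take i = q+1: |xy^(q+1)z| = q + q·k = q(1+k). Since q ≥ 2 and 1+k ≥ 2, q(1+k) is composite, so xy^(q+1)z ∉ L.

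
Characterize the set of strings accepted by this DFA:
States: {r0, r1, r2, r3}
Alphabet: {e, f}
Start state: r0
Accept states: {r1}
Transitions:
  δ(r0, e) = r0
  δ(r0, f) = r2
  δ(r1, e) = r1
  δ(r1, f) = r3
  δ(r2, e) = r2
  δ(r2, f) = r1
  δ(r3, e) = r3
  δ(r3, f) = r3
Testing a few strings:
  'eee' → reject
  'eeee' → reject
  'f' → reject
  'ff' → accept
State roles: r0=zero f's; r1=two f's; r2=one f; r3=≥ three f's (dead)
All strings over {e,f} containing exactly two f's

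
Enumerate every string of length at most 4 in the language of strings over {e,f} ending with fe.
fe, efe, ffe, eefe, effe, fefe, fffe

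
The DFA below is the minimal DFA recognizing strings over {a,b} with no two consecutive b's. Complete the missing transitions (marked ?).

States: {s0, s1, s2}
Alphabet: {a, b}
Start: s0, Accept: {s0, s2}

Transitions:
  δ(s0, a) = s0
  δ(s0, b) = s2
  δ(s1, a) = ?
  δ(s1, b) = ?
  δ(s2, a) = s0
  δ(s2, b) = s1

From the language and accept set, identify what each state tracks — s0: last symbol not b (ok); s1: saw bb (dead); s2: last symbol b (ok).
Each missing δ(q, a) is the state matching the new tracked value after reading a.
δ(s1, a) = s1; δ(s1, b) = s1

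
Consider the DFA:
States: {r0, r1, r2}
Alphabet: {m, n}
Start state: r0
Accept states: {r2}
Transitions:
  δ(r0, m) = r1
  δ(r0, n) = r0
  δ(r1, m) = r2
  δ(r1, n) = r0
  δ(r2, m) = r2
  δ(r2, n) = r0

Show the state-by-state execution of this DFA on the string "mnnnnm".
read 'm': r0 → r1
  read 'n': r1 → r0
  read 'n': r0 → r0
  read 'n': r0 → r0
  read 'n': r0 → r0
  read 'm': r0 → r1
r0 -> r1 -> r0 -> r0 -> r0 -> r0 -> r1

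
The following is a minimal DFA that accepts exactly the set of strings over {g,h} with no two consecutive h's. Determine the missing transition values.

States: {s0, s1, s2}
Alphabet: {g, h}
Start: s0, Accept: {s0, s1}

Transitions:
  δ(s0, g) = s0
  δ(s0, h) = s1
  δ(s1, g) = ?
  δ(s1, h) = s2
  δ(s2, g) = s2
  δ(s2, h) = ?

From the language and accept set, identify what each state tracks — s0: last symbol not h (ok); s1: last symbol h (ok); s2: saw hh (dead).
Each missing δ(q, a) is the state matching the new tracked value after reading a.
δ(s1, g) = s0; δ(s2, h) = s2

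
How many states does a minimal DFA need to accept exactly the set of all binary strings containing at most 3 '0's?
By Myhill–Nerode, count the distinguishable equivalence classes: 5 classes — having seen 0, 1, …, 3, or >3 copies of '0'; counts 0 through 3 are accepting and >3 is dead.
5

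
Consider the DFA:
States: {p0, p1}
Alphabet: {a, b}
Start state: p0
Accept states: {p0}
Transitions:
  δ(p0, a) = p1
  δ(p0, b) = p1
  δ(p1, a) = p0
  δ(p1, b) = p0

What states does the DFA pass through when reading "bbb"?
read 'b': p0 → p1
  read 'b': p1 → p0
  read 'b': p0 → p1
p0 -> p1 -> p0 -> p1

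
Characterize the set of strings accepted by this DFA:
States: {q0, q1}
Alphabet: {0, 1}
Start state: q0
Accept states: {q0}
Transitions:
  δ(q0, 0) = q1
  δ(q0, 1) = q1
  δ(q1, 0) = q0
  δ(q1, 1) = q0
Testing a few strings:
  '0' → reject
  '1' → reject
  '11' → accept
  '10' → accept
State roles: q0=even length so far; q1=odd length so far
All binary strings of even length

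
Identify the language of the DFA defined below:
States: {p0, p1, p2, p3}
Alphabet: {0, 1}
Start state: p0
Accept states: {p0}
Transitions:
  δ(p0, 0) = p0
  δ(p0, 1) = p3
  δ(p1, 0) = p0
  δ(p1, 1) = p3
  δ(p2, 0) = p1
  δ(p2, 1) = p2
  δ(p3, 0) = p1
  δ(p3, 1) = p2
Testing a few strings:
  '1' → reject
  '1110' → reject
  '0' → accept
  '1100' → accept
State roles: p0=value ≡ 0 (mod 4); p1=value ≡ 2 (mod 4); p2=value ≡ 3 (mod 4); p3=value ≡ 1 (mod 4)
All binary strings representing a multiple of 4 (read in base 2; leading zeros allowed and ε counts as 0)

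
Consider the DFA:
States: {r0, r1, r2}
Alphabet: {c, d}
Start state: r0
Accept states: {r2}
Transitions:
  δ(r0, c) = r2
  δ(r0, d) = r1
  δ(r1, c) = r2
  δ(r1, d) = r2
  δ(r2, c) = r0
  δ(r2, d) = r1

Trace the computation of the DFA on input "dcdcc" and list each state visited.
read 'd': r0 → r1
  read 'c': r1 → r2
  read 'd': r2 → r1
  read 'c': r1 → r2
  read 'c': r2 → r0
r0 -> r1 -> r2 -> r1 -> r2 -> r0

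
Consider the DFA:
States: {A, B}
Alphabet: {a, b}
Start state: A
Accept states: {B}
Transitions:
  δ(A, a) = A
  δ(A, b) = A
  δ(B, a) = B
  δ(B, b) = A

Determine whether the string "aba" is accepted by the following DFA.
Processing string "aba":
  A --a--> A
  A --b--> A
  A --a--> A
Final state: A
Accept states: {B}
No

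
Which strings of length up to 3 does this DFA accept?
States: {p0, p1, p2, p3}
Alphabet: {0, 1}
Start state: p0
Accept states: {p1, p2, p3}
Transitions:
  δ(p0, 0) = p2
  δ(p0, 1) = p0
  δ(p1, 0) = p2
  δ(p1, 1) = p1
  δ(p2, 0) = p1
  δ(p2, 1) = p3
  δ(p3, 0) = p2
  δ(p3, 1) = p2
0, 00, 01, 10, 000, 001, 010, 011, 100, 101, 110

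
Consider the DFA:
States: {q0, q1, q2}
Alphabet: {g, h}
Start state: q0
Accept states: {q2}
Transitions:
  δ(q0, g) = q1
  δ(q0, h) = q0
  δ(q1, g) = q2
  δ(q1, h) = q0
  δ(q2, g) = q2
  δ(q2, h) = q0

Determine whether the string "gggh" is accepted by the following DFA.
Processing string "gggh":
  q0 --g--> q1
  q1 --g--> q2
  q2 --g--> q2
  q2 --h--> q0
Final state: q0
Accept states: {q2}
No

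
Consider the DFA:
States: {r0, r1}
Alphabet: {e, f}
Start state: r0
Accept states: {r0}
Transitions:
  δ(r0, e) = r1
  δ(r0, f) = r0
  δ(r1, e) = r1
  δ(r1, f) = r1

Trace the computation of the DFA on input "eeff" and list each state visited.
read 'e': r0 → r1
  read 'e': r1 → r1
  read 'f': r1 → r1
  read 'f': r1 → r1
r0 -> r1 -> r1 -> r1 -> r1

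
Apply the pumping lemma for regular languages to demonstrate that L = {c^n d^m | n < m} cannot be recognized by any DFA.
Assume L is regular with pumping length p. Idea: pumping up the c-block makes the c-count reach the d-count.
Choose s = c^p d^(p+1) ∈ L. By the pumping lemma, s = xyz with |xy| ≤ p, |y| > 0, so y = c^k with k ≥ 1. Then xy²z = c^(p+k) d^(p+1). Since p+k ≥ p+1, the number of c's is no longer strictly less than the number of d's, so xy²z ∉ L.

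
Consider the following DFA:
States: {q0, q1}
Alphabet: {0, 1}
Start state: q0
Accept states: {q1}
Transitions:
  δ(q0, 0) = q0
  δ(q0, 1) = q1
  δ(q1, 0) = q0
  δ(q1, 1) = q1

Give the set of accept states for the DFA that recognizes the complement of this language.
Complement accept states = All states \ Original accept states
= {q0, q1} \ {q1}
{q0}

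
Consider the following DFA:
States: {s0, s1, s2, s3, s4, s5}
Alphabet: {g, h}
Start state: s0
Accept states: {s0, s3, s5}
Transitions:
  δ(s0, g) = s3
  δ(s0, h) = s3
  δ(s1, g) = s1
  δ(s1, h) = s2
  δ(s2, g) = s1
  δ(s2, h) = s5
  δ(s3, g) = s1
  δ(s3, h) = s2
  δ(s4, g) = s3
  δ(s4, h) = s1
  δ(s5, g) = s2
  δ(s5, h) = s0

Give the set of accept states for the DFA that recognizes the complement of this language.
Complement accept states = All states \ Original accept states
= {s0, s1, s2, s3, s4, s5} \ {s0, s3, s5}
{s1, s2, s4}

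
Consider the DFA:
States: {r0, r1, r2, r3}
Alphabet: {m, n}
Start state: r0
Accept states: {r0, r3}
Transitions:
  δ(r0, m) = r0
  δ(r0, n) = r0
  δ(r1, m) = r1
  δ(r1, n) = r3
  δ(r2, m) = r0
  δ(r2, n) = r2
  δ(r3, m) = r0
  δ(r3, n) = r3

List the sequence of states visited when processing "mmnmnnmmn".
read 'm': r0 → r0
  read 'm': r0 → r0
  read 'n': r0 → r0
  read 'm': r0 → r0
  read 'n': r0 → r0
  read 'n': r0 → r0
  read 'm': r0 → r0
  read 'm': r0 → r0
  read 'n': r0 → r0
r0 -> r0 -> r0 -> r0 -> r0 -> r0 -> r0 -> r0 -> r0 -> r0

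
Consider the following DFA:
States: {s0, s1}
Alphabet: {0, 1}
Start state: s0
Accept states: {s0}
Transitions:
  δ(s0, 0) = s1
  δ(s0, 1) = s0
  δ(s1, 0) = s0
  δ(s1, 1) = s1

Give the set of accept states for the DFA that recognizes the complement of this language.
Complement accept states = All states \ Original accept states
= {s0, s1} \ {s0}
{s1}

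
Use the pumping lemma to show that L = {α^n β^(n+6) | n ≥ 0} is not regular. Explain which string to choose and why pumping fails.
Assume L is regular with pumping length p. Idea: pumping the α-block breaks the fixed offset of 6.
Choose s = α^p β^(p+6) ∈ L. By the pumping lemma, s = xyz with |xy| ≤ p, |y| > 0, so y = α^k with k ≥ 1. Then xy²z = α^(p+k) β^(p+6). For this to be in L we would need p+6 = (p+k)+6, i.e. k = 0, contradicting k ≥ 1. So xy²z ∉ L.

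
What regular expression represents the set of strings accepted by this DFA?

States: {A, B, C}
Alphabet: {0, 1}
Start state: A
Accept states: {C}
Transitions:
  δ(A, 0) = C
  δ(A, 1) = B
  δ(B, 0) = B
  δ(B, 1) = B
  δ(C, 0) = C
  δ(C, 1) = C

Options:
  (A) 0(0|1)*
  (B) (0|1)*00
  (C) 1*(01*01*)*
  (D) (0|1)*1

Check each option against the DFA on short strings; one disagreement eliminates an option:
  (A) 0(0|1)*: agrees with the DFA on every string of length ≤ 6
  (B) (0|1)*00: on '0' the DFA goes A → C and accepts (C ∈ Accept), but the regex does not match it → eliminate
  (C) 1*(01*01*)*: on ε the DFA stays in A and rejects (A ∉ Accept), but the regex matches it → eliminate
  (D) (0|1)*1: on '0' the DFA goes A → C and accepts (C ∈ Accept), but the regex does not match it → eliminate
Only (A) is consistent with the DFA.
(A) 0(0|1)*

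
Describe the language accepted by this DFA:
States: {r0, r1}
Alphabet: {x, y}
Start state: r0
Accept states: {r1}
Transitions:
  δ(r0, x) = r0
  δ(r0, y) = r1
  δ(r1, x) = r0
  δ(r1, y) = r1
Testing a few strings:
  'yxy' → accept
  'yx' → reject
  'yxx' → reject
  'xxy' → accept
State roles: r0=last symbol not y; r1=last symbol is y
All strings over {x,y} ending with y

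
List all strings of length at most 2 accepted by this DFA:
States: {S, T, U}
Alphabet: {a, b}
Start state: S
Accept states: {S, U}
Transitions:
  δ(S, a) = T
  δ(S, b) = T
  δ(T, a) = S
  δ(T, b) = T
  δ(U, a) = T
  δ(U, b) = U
ε, aa, ba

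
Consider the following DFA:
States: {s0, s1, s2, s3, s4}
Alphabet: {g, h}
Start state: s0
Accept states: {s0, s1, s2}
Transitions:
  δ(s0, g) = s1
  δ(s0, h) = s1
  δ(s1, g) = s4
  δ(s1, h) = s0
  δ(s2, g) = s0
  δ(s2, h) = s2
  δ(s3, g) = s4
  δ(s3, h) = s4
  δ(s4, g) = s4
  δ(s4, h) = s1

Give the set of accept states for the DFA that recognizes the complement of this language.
Complement accept states = All states \ Original accept states
= {s0, s1, s2, s3, s4} \ {s0, s1, s2}
{s3, s4}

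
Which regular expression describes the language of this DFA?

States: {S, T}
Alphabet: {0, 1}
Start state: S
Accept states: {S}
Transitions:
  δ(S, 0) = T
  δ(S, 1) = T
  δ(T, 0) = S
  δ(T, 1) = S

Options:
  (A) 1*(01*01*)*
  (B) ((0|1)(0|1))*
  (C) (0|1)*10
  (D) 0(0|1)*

Check each option against the DFA on short strings; one disagreement eliminates an option:
  (A) 1*(01*01*)*: on '1' the DFA goes S → T and rejects (T ∉ Accept), but the regex matches it → eliminate
  (B) ((0|1)(0|1))*: agrees with the DFA on every string of length ≤ 6
  (C) (0|1)*10: on ε the DFA stays in S and accepts (S ∈ Accept), but the regex does not match it → eliminate
  (D) 0(0|1)*: on ε the DFA stays in S and accepts (S ∈ Accept), but the regex does not match it → eliminate
Only (B) is consistent with the DFA.
(B) ((0|1)(0|1))*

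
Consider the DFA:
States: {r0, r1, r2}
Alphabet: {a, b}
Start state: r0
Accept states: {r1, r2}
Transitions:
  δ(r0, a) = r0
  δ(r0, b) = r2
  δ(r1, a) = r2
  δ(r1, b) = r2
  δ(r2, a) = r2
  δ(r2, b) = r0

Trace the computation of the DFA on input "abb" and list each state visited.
read 'a': r0 → r0
  read 'b': r0 → r2
  read 'b': r2 → r0
r0 -> r0 -> r2 -> r0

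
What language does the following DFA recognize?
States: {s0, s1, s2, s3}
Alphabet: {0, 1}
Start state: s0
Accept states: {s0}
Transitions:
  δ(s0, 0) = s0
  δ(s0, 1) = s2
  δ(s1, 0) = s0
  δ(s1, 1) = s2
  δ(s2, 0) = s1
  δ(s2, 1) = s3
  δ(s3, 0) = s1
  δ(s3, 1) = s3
Testing a few strings:
  '111' → reject
  '1101' → reject
  '010' → reject
  '0101' → reject
State roles: s0=value ≡ 0 (mod 4); s1=value ≡ 2 (mod 4); s2=value ≡ 1 (mod 4); s3=value ≡ 3 (mod 4)
All binary strings representing a multiple of 4 (read in base 2; leading zeros allowed and ε counts as 0)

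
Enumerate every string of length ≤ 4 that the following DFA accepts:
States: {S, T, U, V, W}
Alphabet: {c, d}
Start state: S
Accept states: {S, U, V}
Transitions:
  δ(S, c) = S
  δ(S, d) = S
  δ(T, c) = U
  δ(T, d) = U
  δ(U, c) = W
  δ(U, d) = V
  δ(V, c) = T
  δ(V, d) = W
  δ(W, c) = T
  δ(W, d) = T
ε, c, d, cc, cd, dc, dd, ccc, ccd, cdc, cdd, dcc, dcd, ddc, ddd, cccc, cccd, ccdc, ccdd, cdcc, cdcd, cddc, cddd, dccc, dccd, dcdc, dcdd, ddcc, ddcd, dddc, dddd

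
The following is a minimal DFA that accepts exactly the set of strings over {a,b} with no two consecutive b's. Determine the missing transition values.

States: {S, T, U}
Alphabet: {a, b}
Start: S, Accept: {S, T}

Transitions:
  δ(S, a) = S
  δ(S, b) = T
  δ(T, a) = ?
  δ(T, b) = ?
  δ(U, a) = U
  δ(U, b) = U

From the language and accept set, identify what each state tracks — S: last symbol not b (ok); T: last symbol b (ok); U: saw bb (dead).
Each missing δ(q, a) is the state matching the new tracked value after reading a.
δ(T, a) = S; δ(T, b) = U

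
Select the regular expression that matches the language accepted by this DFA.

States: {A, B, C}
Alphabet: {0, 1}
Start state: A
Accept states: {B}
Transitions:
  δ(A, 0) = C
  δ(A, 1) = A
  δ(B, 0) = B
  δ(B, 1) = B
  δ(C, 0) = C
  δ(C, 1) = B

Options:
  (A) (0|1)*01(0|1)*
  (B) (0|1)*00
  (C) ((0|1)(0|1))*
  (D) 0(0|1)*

Check each option against the DFA on short strings; one disagreement eliminates an option:
  (A) (0|1)*01(0|1)*: agrees with the DFA on every string of length ≤ 6
  (B) (0|1)*00: on '00' the DFA goes A → C → C and rejects (C ∉ Accept), but the regex matches it → eliminate
  (C) ((0|1)(0|1))*: on ε the DFA stays in A and rejects (A ∉ Accept), but the regex matches it → eliminate
  (D) 0(0|1)*: on '0' the DFA goes A → C and rejects (C ∉ Accept), but the regex matches it → eliminate
Only (A) is consistent with the DFA.
(A) (0|1)*01(0|1)*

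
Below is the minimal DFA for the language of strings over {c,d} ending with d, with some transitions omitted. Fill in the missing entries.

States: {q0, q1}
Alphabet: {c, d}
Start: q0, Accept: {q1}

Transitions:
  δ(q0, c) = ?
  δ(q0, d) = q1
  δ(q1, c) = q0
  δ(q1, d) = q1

From the language and accept set, identify what each state tracks — q0: last symbol not d; q1: last symbol is d.
Each missing δ(q, a) is the state matching the new tracked value after reading a.
δ(q0, c) = q0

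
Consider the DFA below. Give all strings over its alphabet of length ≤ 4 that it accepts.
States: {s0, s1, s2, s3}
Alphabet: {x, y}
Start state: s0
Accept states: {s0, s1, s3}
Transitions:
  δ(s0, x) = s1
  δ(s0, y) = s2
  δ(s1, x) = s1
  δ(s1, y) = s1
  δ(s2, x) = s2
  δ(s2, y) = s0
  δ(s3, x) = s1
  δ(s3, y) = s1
ε, x, xx, xy, yy, xxx, xxy, xyx, xyy, yxy, yyx, xxxx, xxxy, xxyx, xxyy, xyxx, xyxy, xyyx, xyyy, yxxy, yxyx, yyxx, yyxy, yyyy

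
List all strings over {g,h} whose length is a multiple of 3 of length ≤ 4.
ε, ggg, ggh, ghg, ghh, hgg, hgh, hhg, hhh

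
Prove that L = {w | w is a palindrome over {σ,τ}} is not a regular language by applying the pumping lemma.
Assume L is regular with pumping length p. Idea: pumping the leading σ-block breaks the symmetry.
Choose s = σ^p τ σ^p (a palindrome of length 2p+1 ≥ p). By the pumping lemma, s = xyz with |xy| ≤ p, |y| > 0, so y = σ^k with k > 0 (xy lies entirely in the first σ^p). Then xy²z = σ^(p+k) τ σ^p, which is not a palindrome since p+k ≠ p.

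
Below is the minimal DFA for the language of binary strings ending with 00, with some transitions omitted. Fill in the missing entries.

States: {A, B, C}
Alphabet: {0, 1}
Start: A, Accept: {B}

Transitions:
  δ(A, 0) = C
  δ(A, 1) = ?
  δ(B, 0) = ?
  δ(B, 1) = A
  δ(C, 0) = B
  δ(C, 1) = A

From the language and accept set, identify what each state tracks — A: last symbol not 0; B: two trailing 0's; C: one trailing 0.
Each missing δ(q, a) is the state matching the new tracked value after reading a.
δ(A, 1) = A; δ(B, 0) = B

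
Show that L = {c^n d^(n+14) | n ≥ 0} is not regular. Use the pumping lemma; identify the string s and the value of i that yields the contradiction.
Assume L is regular with pumping length p. Idea: pumping the c-block breaks the fixed offset of 14.
Choose s = c^p d^(p+14) ∈ L. By the pumping lemma, s = xyz with |xy| ≤ p, |y| > 0, so y = c^k with k ≥ 1. Then xy²z = c^(p+k) d^(p+14). For this to be in L we would need p+14 = (p+k)+14, i.e. k = 0, contradicting k ≥ 1. So xy²z ∉ L.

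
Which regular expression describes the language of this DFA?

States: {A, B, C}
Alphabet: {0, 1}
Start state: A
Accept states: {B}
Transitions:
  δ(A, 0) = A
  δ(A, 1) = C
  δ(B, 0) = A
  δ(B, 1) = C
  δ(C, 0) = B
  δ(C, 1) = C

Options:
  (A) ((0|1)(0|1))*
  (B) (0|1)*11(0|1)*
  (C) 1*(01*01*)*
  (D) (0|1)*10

Check each option against the DFA on short strings; one disagreement eliminates an option:
  (A) ((0|1)(0|1))*: on ε the DFA stays in A and rejects (A ∉ Accept), but the regex matches it → eliminate
  (B) (0|1)*11(0|1)*: on '10' the DFA goes A → C → B and accepts (B ∈ Accept), but the regex does not match it → eliminate
  (C) 1*(01*01*)*: on ε the DFA stays in A and rejects (A ∉ Accept), but the regex matches it → eliminate
  (D) (0|1)*10: agrees with the DFA on every string of length ≤ 6
Only (D) is consistent with the DFA.
(D) (0|1)*10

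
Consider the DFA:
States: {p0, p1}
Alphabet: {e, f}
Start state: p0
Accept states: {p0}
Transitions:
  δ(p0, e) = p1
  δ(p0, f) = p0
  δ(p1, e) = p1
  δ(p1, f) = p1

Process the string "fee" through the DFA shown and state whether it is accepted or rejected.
Processing string "fee":
  p0 --f--> p0
  p0 --e--> p1
  p1 --e--> p1
Final state: p1
Accept states: {p0}
No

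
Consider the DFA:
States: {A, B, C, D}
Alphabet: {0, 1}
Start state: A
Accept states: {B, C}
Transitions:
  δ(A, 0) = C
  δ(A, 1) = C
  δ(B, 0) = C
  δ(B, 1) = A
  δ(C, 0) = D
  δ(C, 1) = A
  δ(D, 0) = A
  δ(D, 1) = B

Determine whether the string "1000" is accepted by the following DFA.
Processing string "1000":
  A --1--> C
  C --0--> D
  D --0--> A
  A --0--> C
Final state: C
Accept states: {B, C}
Yes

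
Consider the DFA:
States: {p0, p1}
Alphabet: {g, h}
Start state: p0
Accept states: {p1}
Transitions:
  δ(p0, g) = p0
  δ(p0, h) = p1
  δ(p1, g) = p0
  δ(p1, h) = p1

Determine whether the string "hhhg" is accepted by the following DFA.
Processing string "hhhg":
  p0 --h--> p1
  p1 --h--> p1
  p1 --h--> p1
  p1 --g--> p0
Final state: p0
Accept states: {p1}
No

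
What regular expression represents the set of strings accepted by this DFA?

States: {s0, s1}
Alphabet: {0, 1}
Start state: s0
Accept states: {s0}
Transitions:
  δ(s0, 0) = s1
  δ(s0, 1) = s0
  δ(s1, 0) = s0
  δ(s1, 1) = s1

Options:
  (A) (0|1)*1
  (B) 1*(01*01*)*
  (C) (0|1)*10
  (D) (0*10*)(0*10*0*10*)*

Check each option against the DFA on short strings; one disagreement eliminates an option:
  (A) (0|1)*1: on ε the DFA stays in s0 and accepts (s0 ∈ Accept), but the regex does not match it → eliminate
  (B) 1*(01*01*)*: agrees with the DFA on every string of length ≤ 6
  (C) (0|1)*10: on ε the DFA stays in s0 and accepts (s0 ∈ Accept), but the regex does not match it → eliminate
  (D) (0*10*)(0*10*0*10*)*: on ε the DFA stays in s0 and accepts (s0 ∈ Accept), but the regex does not match it → eliminate
Only (B) is consistent with the DFA.
(B) 1*(01*01*)*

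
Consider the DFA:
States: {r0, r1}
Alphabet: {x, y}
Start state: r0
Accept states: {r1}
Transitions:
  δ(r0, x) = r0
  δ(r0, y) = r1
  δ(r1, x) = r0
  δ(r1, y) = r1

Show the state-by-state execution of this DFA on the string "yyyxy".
read 'y': r0 → r1
  read 'y': r1 → r1
  read 'y': r1 → r1
  read 'x': r1 → r0
  read 'y': r0 → r1
r0 -> r1 -> r1 -> r1 -> r0 -> r1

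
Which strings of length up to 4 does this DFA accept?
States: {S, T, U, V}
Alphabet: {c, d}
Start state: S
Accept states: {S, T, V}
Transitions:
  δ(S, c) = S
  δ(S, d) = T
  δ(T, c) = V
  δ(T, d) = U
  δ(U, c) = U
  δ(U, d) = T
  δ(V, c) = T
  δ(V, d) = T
ε, c, d, cc, cd, dc, ccc, ccd, cdc, dcc, dcd, ddd, cccc, cccd, ccdc, cdcc, cdcd, cddd, dccc, dcdc, ddcd, dddc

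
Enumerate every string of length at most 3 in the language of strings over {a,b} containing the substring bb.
bb, abb, bba, bbb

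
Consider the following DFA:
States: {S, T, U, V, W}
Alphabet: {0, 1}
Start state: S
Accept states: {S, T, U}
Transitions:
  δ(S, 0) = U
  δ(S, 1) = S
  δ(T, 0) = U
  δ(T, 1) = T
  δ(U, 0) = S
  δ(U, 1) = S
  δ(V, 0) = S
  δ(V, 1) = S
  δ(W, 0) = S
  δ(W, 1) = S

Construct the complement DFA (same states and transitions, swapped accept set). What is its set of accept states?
Complement accept states = All states \ Original accept states
= {S, T, U, V, W} \ {S, T, U}
{V, W}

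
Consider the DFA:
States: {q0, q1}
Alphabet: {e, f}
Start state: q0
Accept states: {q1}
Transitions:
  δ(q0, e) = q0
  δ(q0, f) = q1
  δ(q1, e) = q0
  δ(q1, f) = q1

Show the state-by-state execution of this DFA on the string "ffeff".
read 'f': q0 → q1
  read 'f': q1 → q1
  read 'e': q1 → q0
  read 'f': q0 → q1
  read 'f': q1 → q1
q0 -> q1 -> q1 -> q0 -> q1 -> q1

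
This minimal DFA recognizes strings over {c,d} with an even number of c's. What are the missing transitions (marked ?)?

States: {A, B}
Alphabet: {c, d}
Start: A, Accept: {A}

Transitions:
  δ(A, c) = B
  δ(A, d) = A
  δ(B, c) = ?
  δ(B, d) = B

From the language and accept set, identify what each state tracks — A: even number of c's so far; B: odd number of c's so far.
Each missing δ(q, a) is the state matching the new tracked value after reading a.
δ(B, c) = A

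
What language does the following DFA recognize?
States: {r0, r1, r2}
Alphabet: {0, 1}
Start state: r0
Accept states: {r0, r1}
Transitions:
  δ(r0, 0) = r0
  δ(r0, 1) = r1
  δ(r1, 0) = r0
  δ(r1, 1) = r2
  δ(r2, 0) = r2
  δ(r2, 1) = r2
Testing a few strings:
  '111' → reject
  '1001' → accept
  '0' → accept
  '110' → reject
State roles: r0=last symbol not 1 (ok); r1=last symbol 1 (ok); r2=saw 11 (dead)
All binary strings with no two consecutive 1's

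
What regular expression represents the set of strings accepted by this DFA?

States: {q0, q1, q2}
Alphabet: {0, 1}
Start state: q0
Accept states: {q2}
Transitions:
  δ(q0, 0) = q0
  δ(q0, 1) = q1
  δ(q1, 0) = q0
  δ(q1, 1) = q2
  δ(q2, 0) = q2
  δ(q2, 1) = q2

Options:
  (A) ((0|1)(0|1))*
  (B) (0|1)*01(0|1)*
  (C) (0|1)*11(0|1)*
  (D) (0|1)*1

Check each option against the DFA on short strings; one disagreement eliminates an option:
  (A) ((0|1)(0|1))*: on ε the DFA stays in q0 and rejects (q0 ∉ Accept), but the regex matches it → eliminate
  (B) (0|1)*01(0|1)*: on '01' the DFA goes q0 → q0 → q1 and rejects (q1 ∉ Accept), but the regex matches it → eliminate
  (C) (0|1)*11(0|1)*: agrees with the DFA on every string of length ≤ 6
  (D) (0|1)*1: on '1' the DFA goes q0 → q1 and rejects (q1 ∉ Accept), but the regex matches it → eliminate
Only (C) is consistent with the DFA.
(C) (0|1)*11(0|1)*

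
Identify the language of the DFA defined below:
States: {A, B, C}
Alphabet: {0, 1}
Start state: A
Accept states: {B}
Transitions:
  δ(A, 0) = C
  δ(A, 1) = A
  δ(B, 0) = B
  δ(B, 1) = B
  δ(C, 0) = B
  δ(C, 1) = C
Testing a few strings:
  '0' → reject
  '001' → accept
  '01' → reject
  '11' → reject
State roles: A=zero 0's seen; B=≥ two 0's seen; C=one 0 seen
All binary strings containing at least two 0's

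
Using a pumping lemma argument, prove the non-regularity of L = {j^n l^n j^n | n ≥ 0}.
Assume L is regular with pumping length p. Idea: pumping the first j-block unbalances it against the other two.
Choose s = j^p l^p j^p ∈ L (|s| = 3p ≥ p). By the pumping lemma, s = xyz with |xy| ≤ p, |y| > 0, so y = j^k with k ≥ 1, inside the first j-block. Then xy²z = j^(p+k) l^p j^p. The first block has length p+k ≠ p, so the three block lengths are no longer equal and xy²z ∉ L.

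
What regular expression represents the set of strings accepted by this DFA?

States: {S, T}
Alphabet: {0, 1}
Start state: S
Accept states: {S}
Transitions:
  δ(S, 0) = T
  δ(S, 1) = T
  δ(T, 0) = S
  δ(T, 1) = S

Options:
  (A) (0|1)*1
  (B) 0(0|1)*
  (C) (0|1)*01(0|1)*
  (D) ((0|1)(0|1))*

Check each option against the DFA on short strings; one disagreement eliminates an option:
  (A) (0|1)*1: on ε the DFA stays in S and accepts (S ∈ Accept), but the regex does not match it → eliminate
  (B) 0(0|1)*: on ε the DFA stays in S and accepts (S ∈ Accept), but the regex does not match it → eliminate
  (C) (0|1)*01(0|1)*: on ε the DFA stays in S and accepts (S ∈ Accept), but the regex does not match it → eliminate
  (D) ((0|1)(0|1))*: agrees with the DFA on every string of length ≤ 6
Only (D) is consistent with the DFA.
(D) ((0|1)(0|1))*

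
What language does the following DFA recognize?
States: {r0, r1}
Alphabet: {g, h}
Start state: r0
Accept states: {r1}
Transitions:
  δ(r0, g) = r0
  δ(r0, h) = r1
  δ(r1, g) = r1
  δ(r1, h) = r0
Testing a few strings:
  'g' → reject
  'h' → accept
  'ggg' → reject
  'gh' → accept
State roles: r0=even number of h's so far; r1=odd number of h's so far
All strings over {g,h} with an odd number of h's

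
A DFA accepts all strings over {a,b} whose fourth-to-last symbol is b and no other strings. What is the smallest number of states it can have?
By Myhill–Nerode, count the distinguishable equivalence classes: 2^4 = 16 classes — the DFA must remember the last 4 symbols read; every pair of distinct length-4 suffixes is distinguishable by some continuation.
16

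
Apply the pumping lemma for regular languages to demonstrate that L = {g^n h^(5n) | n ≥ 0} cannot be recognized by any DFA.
Assume L is regular with pumping length p. Idea: pumping the g-block breaks the 1:5 ratio.
Choose s = g^p h^(5p) (length 6p ≥ p). By the pumping lemma, s = xyz with |xy| ≤ p, |y| > 0, so y = g^k with k ≥ 1. Then xy²z = g^(p+k) h^(5p). For this to be in L we would need 5p = 5(p+k), i.e. 5k = 0, contradicting k ≥ 1. So xy²z ∉ L.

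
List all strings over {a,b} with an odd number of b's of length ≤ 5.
b, ab, ba, aab, aba, baa, bbb, aaab, aaba, abaa, abbb, baaa, babb, bbab, bbba, aaaab, aaaba, aabaa, aabbb, abaaa, ababb, abbab, abbba, baaaa, baabb, babab, babba, bbaab, bbaba, bbbaa, bbbbb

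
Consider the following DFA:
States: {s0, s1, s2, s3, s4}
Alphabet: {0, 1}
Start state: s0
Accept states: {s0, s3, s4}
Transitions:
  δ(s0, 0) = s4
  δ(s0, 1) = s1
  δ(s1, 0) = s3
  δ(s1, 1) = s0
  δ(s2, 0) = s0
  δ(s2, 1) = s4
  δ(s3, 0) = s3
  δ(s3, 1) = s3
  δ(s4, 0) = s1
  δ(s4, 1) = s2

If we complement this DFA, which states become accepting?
Complement accept states = All states \ Original accept states
= {s0, s1, s2, s3, s4} \ {s0, s3, s4}
{s1, s2}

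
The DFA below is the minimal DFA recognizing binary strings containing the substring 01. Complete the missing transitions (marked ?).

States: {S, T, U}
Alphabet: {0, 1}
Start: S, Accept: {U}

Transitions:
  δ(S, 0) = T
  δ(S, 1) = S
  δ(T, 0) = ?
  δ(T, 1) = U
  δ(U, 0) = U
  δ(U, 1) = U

From the language and accept set, identify what each state tracks — S: no 0 seen yet; T: seen a 0, waiting for 1; U: substring 01 seen.
Each missing δ(q, a) is the state matching the new tracked value after reading a.
δ(T, 0) = T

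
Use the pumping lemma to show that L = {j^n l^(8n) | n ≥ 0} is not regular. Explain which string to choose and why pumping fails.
Assume L is regular with pumping length p. Idea: pumping the j-block breaks the 1:8 ratio.
Choose s = j^p l^(8p) (length 9p ≥ p). By the pumping lemma, s = xyz with |xy| ≤ p, |y| > 0, so y = j^k with k ≥ 1. Then xy²z = j^(p+k) l^(8p). For this to be in L we would need 8p = 8(p+k), i.e. 8k = 0, contradicting k ≥ 1. So xy²z ∉ L.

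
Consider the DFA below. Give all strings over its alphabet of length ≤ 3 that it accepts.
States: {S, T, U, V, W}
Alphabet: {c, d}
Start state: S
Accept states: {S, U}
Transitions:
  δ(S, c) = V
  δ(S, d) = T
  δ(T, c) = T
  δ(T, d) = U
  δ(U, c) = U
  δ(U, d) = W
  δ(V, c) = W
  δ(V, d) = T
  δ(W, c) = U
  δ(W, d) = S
ε, dd, ccc, ccd, cdd, dcd, ddc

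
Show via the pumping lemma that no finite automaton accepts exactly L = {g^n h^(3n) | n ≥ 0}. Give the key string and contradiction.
Assume L is regular with pumping length p. Idea: pumping the g-block breaks the 1:3 ratio.
Choose s = g^p h^(3p) (length 4p ≥ p). By the pumping lemma, s = xyz with |xy| ≤ p, |y| > 0, so y = g^k with k ≥ 1. Then xy²z = g^(p+k) h^(3p). For this to be in L we would need 3p = 3(p+k), i.e. 3k = 0, contradicting k ≥ 1. So xy²z ∉ L.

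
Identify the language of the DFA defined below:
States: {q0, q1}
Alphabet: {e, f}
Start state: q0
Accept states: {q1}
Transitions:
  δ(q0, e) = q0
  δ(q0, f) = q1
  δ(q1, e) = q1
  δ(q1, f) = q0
Testing a few strings:
  'f' → accept
  'efe' → accept
  'e' → reject
  'eef' → accept
State roles: q0=even number of f's so far; q1=odd number of f's so far
All strings over {e,f} with an odd number of f's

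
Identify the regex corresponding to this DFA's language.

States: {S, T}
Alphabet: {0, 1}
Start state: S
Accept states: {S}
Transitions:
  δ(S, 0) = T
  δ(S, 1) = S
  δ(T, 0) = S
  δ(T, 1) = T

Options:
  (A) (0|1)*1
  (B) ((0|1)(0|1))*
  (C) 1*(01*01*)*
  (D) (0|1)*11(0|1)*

Check each option against the DFA on short strings; one disagreement eliminates an option:
  (A) (0|1)*1: on ε the DFA stays in S and accepts (S ∈ Accept), but the regex does not match it → eliminate
  (B) ((0|1)(0|1))*: on '1' the DFA goes S → S and accepts (S ∈ Accept), but the regex does not match it → eliminate
  (C) 1*(01*01*)*: agrees with the DFA on every string of length ≤ 6
  (D) (0|1)*11(0|1)*: on ε the DFA stays in S and accepts (S ∈ Accept), but the regex does not match it → eliminate
Only (C) is consistent with the DFA.
(C) 1*(01*01*)*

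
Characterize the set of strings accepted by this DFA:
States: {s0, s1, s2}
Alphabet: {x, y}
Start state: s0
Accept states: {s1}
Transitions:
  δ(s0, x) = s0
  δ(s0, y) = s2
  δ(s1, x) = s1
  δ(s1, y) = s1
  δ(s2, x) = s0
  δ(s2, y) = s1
Testing a few strings:
  'yxy' → reject
  'xy' → reject
  'xx' → reject
  'yxxy' → reject
State roles: s0=no progress toward yy; s1=substring yy seen; s2=one trailing y
All strings over {x,y} containing the substring yy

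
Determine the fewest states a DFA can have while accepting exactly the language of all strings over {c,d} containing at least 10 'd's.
By Myhill–Nerode, count the distinguishable equivalence classes: 11 classes — having seen 0, 1, …, 9, or ≥10 copies of 'd'; any two classes i < j (j ≤ 10) are distinguished by the string d^(10−j), which takes class j to 10 copies (accepted) but leaves class i below 10 (rejected).
11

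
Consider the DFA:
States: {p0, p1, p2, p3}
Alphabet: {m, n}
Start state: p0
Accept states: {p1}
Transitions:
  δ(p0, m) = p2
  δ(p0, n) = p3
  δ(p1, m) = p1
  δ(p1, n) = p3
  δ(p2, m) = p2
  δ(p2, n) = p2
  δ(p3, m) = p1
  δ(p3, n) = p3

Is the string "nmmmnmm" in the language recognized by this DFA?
Processing string "nmmmnmm":
  p0 --n--> p3
  p3 --m--> p1
  p1 --m--> p1
  p1 --m--> p1
  p1 --n--> p3
  p3 --m--> p1
  p1 --m--> p1
Final state: p1
Accept states: {p1}
Yes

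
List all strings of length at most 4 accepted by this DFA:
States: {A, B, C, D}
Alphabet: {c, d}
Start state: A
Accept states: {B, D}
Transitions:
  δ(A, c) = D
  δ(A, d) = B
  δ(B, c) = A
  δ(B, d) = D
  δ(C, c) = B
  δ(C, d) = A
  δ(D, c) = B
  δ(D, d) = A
c, d, cc, dd, ccd, cdc, cdd, dcc, dcd, ddc, cccc, cccd, ccdc, cdcc, cddd, dccc, dcdd, ddcd, dddc, dddd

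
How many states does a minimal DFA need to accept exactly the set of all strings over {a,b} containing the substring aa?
By Myhill–Nerode, count the distinguishable equivalence classes: 3 classes — one per longest suffix of the input that is a prefix of 'aa' (lengths 0 through 1), plus an absorbing 'already seen aa' class.
3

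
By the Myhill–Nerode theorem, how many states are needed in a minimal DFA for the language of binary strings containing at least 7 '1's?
By Myhill–Nerode, count the distinguishable equivalence classes: 8 classes — having seen 0, 1, …, 6, or ≥7 copies of '1'; any two classes i < j (j ≤ 7) are distinguished by the string 1^(7−j), which takes class j to 7 copies (accepted) but leaves class i below 7 (rejected).
8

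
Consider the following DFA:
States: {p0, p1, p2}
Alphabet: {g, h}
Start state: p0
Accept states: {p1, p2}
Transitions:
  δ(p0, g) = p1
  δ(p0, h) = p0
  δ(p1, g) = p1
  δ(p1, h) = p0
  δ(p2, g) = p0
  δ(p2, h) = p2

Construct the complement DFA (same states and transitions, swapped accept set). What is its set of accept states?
Complement accept states = All states \ Original accept states
= {p0, p1, p2} \ {p1, p2}
{p0}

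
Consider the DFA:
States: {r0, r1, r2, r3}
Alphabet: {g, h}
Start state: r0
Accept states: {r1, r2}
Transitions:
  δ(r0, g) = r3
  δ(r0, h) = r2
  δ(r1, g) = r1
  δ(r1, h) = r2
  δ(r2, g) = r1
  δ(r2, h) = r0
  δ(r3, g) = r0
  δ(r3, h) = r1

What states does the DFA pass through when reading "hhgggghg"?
read 'h': r0 → r2
  read 'h': r2 → r0
  read 'g': r0 → r3
  read 'g': r3 → r0
  read 'g': r0 → r3
  read 'g': r3 → r0
  read 'h': r0 → r2
  read 'g': r2 → r1
r0 -> r2 -> r0 -> r3 -> r0 -> r3 -> r0 -> r2 -> r1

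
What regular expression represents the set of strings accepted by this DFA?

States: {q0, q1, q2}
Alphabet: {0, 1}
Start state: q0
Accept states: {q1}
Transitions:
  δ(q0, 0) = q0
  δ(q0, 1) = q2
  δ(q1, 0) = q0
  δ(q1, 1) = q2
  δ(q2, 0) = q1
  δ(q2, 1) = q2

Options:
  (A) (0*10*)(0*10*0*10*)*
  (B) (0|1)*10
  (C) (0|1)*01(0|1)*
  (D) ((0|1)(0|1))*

Check each option against the DFA on short strings; one disagreement eliminates an option:
  (A) (0*10*)(0*10*0*10*)*: on '1' the DFA goes q0 → q2 and rejects (q2 ∉ Accept), but the regex matches it → eliminate
  (B) (0|1)*10: agrees with the DFA on every string of length ≤ 6
  (C) (0|1)*01(0|1)*: on '01' the DFA goes q0 → q0 → q2 and rejects (q2 ∉ Accept), but the regex matches it → eliminate
  (D) ((0|1)(0|1))*: on ε the DFA stays in q0 and rejects (q0 ∉ Accept), but the regex matches it → eliminate
Only (B) is consistent with the DFA.
(B) (0|1)*10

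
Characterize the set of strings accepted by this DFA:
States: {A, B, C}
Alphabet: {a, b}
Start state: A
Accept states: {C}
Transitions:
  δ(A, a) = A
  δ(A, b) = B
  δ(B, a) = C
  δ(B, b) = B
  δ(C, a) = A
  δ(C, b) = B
Testing a few strings:
  'aab' → reject
  'baab' → reject
  'baba' → accept
  'aaa' → reject
State roles: A=no suffix match; B=one trailing b; C=suffix is ba
All strings over {a,b} ending with ba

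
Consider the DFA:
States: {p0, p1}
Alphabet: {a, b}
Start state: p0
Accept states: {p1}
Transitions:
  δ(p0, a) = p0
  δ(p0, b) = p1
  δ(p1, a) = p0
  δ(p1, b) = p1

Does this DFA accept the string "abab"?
Processing string "abab":
  p0 --a--> p0
  p0 --b--> p1
  p1 --a--> p0
  p0 --b--> p1
Final state: p1
Accept states: {p1}
Yes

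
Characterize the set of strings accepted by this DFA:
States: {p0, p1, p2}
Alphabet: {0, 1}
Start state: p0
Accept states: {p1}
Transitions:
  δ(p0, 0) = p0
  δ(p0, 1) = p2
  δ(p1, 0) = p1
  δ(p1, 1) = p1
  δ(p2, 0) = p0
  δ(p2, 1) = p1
Testing a few strings:
  '10' → reject
  '1' → reject
  '0' → reject
  '1011' → accept
State roles: p0=no progress toward 11; p1=substring 11 seen; p2=one trailing 1
All binary strings containing the substring 11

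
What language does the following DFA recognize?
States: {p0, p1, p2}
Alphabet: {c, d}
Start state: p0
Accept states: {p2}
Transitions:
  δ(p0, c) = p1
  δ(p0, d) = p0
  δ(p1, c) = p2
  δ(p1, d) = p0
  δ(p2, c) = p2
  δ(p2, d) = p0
Testing a few strings:
  'cd' → reject
  'dcc' → accept
  'cdc' → reject
  'c' → reject
State roles: p0=last symbol not c; p1=one trailing c; p2=two trailing c's
All strings over {c,d} ending with cc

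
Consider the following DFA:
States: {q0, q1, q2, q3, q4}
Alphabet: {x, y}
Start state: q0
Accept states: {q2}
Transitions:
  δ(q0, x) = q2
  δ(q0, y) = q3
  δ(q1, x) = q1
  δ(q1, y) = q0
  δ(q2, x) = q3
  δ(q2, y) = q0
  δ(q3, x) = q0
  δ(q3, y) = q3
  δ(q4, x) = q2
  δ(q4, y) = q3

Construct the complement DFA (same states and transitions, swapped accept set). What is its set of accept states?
Complement accept states = All states \ Original accept states
= {q0, q1, q2, q3, q4} \ {q2}
{q0, q1, q3, q4}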